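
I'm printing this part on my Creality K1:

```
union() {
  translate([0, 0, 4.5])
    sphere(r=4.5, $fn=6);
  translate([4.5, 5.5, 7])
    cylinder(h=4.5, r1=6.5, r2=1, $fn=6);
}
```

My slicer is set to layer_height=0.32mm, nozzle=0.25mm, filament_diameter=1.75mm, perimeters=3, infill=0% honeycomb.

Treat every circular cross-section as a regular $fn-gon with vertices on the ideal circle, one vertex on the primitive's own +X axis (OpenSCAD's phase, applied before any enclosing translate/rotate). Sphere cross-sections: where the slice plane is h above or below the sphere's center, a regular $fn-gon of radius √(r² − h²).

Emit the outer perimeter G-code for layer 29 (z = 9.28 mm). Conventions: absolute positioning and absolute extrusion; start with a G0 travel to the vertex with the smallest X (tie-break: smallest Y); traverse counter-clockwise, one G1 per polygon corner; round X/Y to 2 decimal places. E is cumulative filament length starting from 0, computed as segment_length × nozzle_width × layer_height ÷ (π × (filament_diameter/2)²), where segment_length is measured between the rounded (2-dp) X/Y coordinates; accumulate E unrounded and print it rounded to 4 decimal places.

At z = 9.28 mm: the sphere is not intersected at this z (|z−center|=4.780 > r=4.5); the cone at (4.5, 5.5): at t=0.507 of its height the radius interpolates to r₁+(r₂−r₁)t = 3.713, giving a regular 6-gon of that circumradius; Merging all regions: only the cone at (4.5, 5.5) is present, so the union is just that shape — 1 connected region. The outline is a single polygon with 6 vertices. Extrusion per mm of travel: 0.25 × 0.32 / (π × 0.875²) = 0.033260. Accumulating E over each segment gives final E = 0.7415.

G0 X0.79 Y5.50 Z9.28
G1 X2.64 Y2.28 E0.1235
G1 X6.36 Y2.28 E0.2472
G1 X8.21 Y5.50 E0.3708
G1 X6.36 Y8.72 E0.4943
G1 X2.64 Y8.72 E0.6180
G1 X0.79 Y5.50 E0.7415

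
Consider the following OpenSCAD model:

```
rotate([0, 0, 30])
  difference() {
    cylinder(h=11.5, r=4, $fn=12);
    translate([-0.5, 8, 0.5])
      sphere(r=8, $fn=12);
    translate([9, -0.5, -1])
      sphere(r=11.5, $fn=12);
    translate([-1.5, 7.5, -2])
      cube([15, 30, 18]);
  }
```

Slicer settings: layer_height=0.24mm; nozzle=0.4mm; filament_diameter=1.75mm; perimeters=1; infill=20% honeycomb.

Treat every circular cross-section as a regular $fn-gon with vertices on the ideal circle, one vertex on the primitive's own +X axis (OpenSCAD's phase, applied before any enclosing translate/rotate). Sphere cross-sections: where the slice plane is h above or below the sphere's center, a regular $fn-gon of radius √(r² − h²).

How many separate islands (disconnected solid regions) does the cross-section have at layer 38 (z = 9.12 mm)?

At z = 9.12 mm: the r=4 cylinder gives a regular 12-gon of circumradius 4 (constant along its height); the sphere at (-0.5, 8) does not reach this height (|z−center|=8.620 > r=8); the sphere at (9, -0.5): section is a regular 12-gon, circumradius = √(r²−h²) = √(11.5²−10.12²) = 5.462; the cube at (-1.5, 7.5) is present — its section is the full 15×30 rectangle; Taking the first minus the rest: starting from the r=4 cylinder, the r=11.5 sphere at (9, -0.5) partially overlaps it — only the 0.37 mm² overlap (of its 89.51 mm²) is removed, clipping the outline; the 15×30 cube at (-1.5, 7.5) misses the remaining region (no effect) — 1 connected region; (whole slice rotated 30° about Z — lengths, areas and connectivity unchanged). Overall, the cross-section is a single solid region. Island count = 1.

1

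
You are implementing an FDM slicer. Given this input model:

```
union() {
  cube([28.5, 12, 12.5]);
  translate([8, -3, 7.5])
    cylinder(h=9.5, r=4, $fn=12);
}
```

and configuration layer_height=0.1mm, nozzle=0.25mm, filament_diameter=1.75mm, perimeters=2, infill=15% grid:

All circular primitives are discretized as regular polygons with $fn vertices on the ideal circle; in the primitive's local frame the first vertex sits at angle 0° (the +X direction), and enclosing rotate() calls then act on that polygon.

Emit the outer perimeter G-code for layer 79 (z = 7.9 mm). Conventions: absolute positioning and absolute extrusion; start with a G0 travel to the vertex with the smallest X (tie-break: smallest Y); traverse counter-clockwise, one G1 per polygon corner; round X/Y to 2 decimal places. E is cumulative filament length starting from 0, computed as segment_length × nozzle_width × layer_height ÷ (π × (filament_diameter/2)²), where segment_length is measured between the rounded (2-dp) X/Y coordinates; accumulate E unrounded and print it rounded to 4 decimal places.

At z = 7.9 mm: the 28.5×12 cube contributes its full rectangle; the cylinder at (8, -3): section is a regular 12-gon, circumradius r=4; Merging all regions: the regions partially overlap (shared area 3.14 mm²), so overlapping operands fuse into one piece — 1 connected region. The outline is a single polygon with 15 vertices. Extrusion per mm of travel: 0.25 × 0.1 / (π × 0.875²) = 0.010394. Accumulating E over each segment gives final E = 0.9923.

G0 X0.00 Y0.00 Z7.90
G1 X5.54 Y0.00 E0.0576
G1 X4.54 Y-1.00 E0.0723
G1 X4.00 Y-3.00 E0.0938
G1 X4.54 Y-5.00 E0.1153
G1 X6.00 Y-6.46 E0.1368
G1 X8.00 Y-7.00 E0.1583
G1 X10.00 Y-6.46 E0.1799
G1 X11.46 Y-5.00 E0.2013
G1 X12.00 Y-3.00 E0.2229
G1 X11.46 Y-1.00 E0.2444
G1 X10.46 Y0.00 E0.2591
G1 X28.50 Y0.00 E0.4466
G1 X28.50 Y12.00 E0.5713
G1 X0.00 Y12.00 E0.8675
G1 X0.00 Y0.00 E0.9923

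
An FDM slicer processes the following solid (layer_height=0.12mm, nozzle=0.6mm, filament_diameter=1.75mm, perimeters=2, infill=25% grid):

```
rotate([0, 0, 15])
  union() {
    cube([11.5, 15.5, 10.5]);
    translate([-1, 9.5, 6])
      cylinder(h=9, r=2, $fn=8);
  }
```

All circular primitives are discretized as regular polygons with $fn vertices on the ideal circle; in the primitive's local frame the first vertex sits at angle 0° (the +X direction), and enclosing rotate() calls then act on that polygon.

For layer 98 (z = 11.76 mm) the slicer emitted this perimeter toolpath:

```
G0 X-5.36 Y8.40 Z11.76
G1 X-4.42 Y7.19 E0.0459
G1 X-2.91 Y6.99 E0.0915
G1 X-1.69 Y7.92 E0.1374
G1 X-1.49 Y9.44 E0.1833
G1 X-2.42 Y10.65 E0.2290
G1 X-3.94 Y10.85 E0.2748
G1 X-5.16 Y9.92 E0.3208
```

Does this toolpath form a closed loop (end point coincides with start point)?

Start point (G0): (-5.36, 8.40). End point (last G1): the path does not return to the start — open.

no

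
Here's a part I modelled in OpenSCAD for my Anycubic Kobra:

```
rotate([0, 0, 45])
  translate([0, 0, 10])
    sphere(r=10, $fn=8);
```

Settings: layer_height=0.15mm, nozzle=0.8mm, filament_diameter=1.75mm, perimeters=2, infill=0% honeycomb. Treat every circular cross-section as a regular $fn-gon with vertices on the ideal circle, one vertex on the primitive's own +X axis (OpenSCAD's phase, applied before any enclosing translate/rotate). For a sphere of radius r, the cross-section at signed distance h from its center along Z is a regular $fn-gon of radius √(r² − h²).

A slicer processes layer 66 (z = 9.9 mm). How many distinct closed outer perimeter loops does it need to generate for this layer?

At z = 9.9 mm: the sphere: section is a regular 8-gon, circumradius = √(r²−h²) = √(10²−0.1²) = 9.999; (rotated 45° about Z; rotation is an isometry so areas/perimeters/island counts are preserved). The result has 1 disconnected region.

1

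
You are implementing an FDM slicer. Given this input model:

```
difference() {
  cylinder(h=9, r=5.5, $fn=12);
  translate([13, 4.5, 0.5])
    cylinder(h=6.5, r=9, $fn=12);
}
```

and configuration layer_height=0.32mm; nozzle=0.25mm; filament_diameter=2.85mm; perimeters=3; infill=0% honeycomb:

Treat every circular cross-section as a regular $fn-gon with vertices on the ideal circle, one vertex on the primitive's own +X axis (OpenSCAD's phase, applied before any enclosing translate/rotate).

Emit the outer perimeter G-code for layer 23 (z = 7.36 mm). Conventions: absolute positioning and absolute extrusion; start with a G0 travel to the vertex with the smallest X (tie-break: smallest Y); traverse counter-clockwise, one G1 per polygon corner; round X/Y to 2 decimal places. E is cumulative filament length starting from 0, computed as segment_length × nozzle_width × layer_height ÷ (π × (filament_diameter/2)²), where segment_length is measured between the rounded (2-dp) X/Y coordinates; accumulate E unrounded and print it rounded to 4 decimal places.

At z = 7.36 mm: the r=5.5 cylinder contributes a regular 12-gon of circumradius 5.5; the cylinder at (13, 4.5) does not reach this height (z outside [0.5, 7]); Taking the first minus the rest: none of the subtracted shapes is present at this height, so the r=5.5 cylinder is unchanged — 1 connected region. The outline is a single polygon with 12 vertices. Extrusion per mm of travel: 0.25 × 0.32 / (π × 1.425²) = 0.012540. Accumulating E over each segment gives final E = 0.4283.

G0 X-5.50 Y0.00 Z7.36
G1 X-4.76 Y-2.75 E0.0357
G1 X-2.75 Y-4.76 E0.0714
G1 X0.00 Y-5.50 E0.1071
G1 X2.75 Y-4.76 E0.1428
G1 X4.76 Y-2.75 E0.1784
G1 X5.50 Y0.00 E0.2141
G1 X4.76 Y2.75 E0.2499
G1 X2.75 Y4.76 E0.2855
G1 X0.00 Y5.50 E0.3212
G1 X-2.75 Y4.76 E0.3569
G1 X-4.76 Y2.75 E0.3926
G1 X-5.50 Y0.00 E0.4283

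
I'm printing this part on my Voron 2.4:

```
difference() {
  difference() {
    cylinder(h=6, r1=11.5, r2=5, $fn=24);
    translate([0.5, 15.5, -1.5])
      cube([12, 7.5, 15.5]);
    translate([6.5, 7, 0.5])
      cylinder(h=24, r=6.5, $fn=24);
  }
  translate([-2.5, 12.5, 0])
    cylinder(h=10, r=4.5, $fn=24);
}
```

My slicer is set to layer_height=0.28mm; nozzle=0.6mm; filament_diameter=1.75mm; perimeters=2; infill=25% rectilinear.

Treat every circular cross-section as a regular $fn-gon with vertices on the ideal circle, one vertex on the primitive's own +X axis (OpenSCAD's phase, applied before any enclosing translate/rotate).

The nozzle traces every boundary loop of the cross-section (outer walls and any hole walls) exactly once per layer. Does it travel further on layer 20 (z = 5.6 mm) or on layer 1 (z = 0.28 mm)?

Layer 20 (z = 5.6): the cone (r1=11.5→r2=5) has section circumradius 5.433 here — a regular 24-gon (perimeter = 2·24·5.433·sin(180°/24) = 34.04 mm); the cube at (0.5, 15.5) is present — its section is the full 12×7.5 rectangle (perimeter 39.00 mm); the r=6.5 cylinder at (6.5, 7) gives a regular 24-gon of circumradius 6.5 (constant along its height) (perimeter = 2·24·6.500·sin(180°/24) = 40.72 mm); Taking the first minus the rest: starting from the cone, the 12×7.5 cube at (0.5, 15.5) misses the remaining region (no effect); the r=6.5 cylinder at (6.5, 7) partially overlaps it — only the 11.03 mm² overlap (of its 131.22 mm²) is removed, clipping the outline — boundary = 33.81 mm; the r=4.5 cylinder at (-2.5, 12.5) contributes a regular 24-gon of circumradius 4.5 (perimeter = 2·24·4.500·sin(180°/24) = 28.19 mm); After the difference (first − rest): starting from the result so far, the r=4.5 cylinder at (-2.5, 12.5) misses the remaining region (no effect) — boundary = 33.81 mm. So its perimeter = 33.81 mm. Layer 1 (z = 0.28): the cone: at t=0.047 of its height the radius interpolates to r₁+(r₂−r₁)t = 11.197, giving a regular 24-gon of that circumradius (perimeter = 2·24·11.197·sin(180°/24) = 70.15 mm); the cube at (0.5, 15.5) is present — its section is the full 12×7.5 rectangle (perimeter 39.00 mm); the cylinder at (6.5, 7) does not reach this height (z outside [0.5, 24.5]); After the difference (first − rest): starting from the cone, the 12×7.5 cube at (0.5, 15.5) misses the remaining region (no effect) — boundary = 70.15 mm; the r=4.5 cylinder at (-2.5, 12.5) contributes a regular 24-gon of circumradius 4.5 (perimeter = 2·24·4.500·sin(180°/24) = 28.19 mm); After the difference (first − rest): starting from the result so far, the r=4.5 cylinder at (-2.5, 12.5) partially overlaps it — only the 15.35 mm² overlap (of its 62.89 mm²) is removed, clipping the outline — boundary = 71.55 mm. So its perimeter = 71.55 mm. Layer 1 is larger (71.55 vs 33.81 mm).

layer 1 (z = 0.28 mm)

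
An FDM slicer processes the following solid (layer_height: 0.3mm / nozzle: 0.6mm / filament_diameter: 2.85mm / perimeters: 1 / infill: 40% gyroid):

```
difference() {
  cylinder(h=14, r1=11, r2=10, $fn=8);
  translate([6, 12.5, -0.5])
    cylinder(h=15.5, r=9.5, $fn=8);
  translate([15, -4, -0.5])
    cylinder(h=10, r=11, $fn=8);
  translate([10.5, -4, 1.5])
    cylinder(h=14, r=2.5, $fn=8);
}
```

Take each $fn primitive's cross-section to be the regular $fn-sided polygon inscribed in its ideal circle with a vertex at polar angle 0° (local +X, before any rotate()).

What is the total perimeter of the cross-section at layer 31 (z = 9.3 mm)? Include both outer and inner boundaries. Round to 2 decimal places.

At z = 9.3 mm: the cone (r1=11→r2=10) has section circumradius 10.336 here — a regular 8-gon (perimeter = 2·8·10.336·sin(180°/8) = 63.28 mm); the r=9.5 cylinder at (6, 12.5) gives a regular 8-gon of circumradius 9.5 (constant along its height) (perimeter = 2·8·9.500·sin(180°/8) = 58.17 mm); the r=11 cylinder at (15, -4) gives a regular 8-gon of circumradius 11 (constant along its height) (perimeter = 2·8·11.000·sin(180°/8) = 67.35 mm); the r=2.5 cylinder at (10.5, -4) contributes a regular 8-gon of circumradius 2.5 (perimeter = 2·8·2.500·sin(180°/8) = 15.31 mm); Taking the first minus the rest: starting from the cone, the r=9.5 cylinder at (6, 12.5) partially overlaps it — only the 43.72 mm² overlap (of its 255.27 mm²) is removed, clipping the outline; the r=11 cylinder at (15, -4) partially overlaps it — only the 42.12 mm² overlap (of its 342.24 mm²) is removed, clipping the outline; the r=2.5 cylinder at (10.5, -4) misses the remaining region (no effect) — boundary = 60.12 mm. Overall, the cross-section is a single solid region. Total boundary length (outer) = 60.12 mm.

60.12 mm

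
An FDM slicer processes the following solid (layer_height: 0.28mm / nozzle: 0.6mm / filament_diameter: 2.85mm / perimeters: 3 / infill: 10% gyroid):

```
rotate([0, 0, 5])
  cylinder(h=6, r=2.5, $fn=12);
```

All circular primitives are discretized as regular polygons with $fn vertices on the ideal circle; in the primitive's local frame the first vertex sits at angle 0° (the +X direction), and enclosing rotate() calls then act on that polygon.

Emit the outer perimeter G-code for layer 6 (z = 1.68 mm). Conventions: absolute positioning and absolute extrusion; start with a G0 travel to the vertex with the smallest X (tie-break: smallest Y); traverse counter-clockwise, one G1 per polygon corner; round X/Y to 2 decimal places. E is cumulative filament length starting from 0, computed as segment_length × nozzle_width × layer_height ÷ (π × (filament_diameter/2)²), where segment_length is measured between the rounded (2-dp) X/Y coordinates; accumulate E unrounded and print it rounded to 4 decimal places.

G0 X-2.49 Y-0.22 Z1.68
G1 X-2.05 Y-1.43 E0.0339
G1 X-1.06 Y-2.27 E0.0681
G1 X0.22 Y-2.49 E0.1023
G1 X1.43 Y-2.05 E0.1362
G1 X2.27 Y-1.06 E0.1704
G1 X2.49 Y0.22 E0.2046
G1 X2.05 Y1.43 E0.2385
G1 X1.06 Y2.27 E0.2727
G1 X-0.22 Y2.49 E0.3069
G1 X-1.43 Y2.05 E0.3408
G1 X-2.27 Y1.06 E0.3750
G1 X-2.49 Y-0.22 E0.4092

At z = 1.68 mm: the r=2.5 cylinder contributes a regular 12-gon of circumradius 2.5; (whole slice rotated 5° about Z — lengths, areas and connectivity unchanged). The outline is a single polygon with 12 vertices. Extrusion per mm of travel: 0.6 × 0.28 / (π × 1.425²) = 0.026335. Accumulating E over each segment gives final E = 0.4092.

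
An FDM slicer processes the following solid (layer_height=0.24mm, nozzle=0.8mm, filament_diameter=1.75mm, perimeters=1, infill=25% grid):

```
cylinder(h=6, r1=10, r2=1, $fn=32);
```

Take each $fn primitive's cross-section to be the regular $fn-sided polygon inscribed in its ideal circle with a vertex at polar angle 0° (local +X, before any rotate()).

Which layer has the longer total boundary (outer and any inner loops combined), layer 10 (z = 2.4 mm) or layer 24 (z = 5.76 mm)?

layer 10 (z = 2.4 mm)

Layer 10 (z = 2.4): the cone: at t=0.400 of its height the radius interpolates to r₁+(r₂−r₁)t = 6.400, giving a regular 32-gon of that circumradius (perimeter = 2·32·6.400·sin(180°/32) = 40.15 mm). So its perimeter = 40.15 mm. Layer 24 (z = 5.76): the cone contributes a regular 32-gon of circumradius 1.360 (interpolated between r1=10 and r2=1 at t=0.960) (perimeter = 2·32·1.360·sin(180°/32) = 8.53 mm). So its perimeter = 8.53 mm. Layer 10 is larger (40.15 vs 8.53 mm).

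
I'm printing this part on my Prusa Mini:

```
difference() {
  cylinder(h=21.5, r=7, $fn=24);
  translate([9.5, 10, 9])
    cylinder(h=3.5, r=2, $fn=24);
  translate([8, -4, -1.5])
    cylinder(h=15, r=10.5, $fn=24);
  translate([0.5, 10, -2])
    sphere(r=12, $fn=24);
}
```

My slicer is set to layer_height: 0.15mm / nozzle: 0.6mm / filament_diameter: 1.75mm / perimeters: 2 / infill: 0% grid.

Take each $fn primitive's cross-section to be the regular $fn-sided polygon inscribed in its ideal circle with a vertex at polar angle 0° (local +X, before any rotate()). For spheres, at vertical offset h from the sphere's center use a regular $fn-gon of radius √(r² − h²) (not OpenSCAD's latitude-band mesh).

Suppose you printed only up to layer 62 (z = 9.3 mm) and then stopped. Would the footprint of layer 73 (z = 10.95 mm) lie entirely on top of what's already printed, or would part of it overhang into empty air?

Compare the two slices. At z = 9.3: the r=7 cylinder gives a regular 24-gon of circumradius 7 (constant along its height) (area = (24/2)·7.000²·sin(360°/24) = 152.19 mm²); the r=2 cylinder at (9.5, 10) contributes a regular 24-gon of circumradius 2 (area = (24/2)·2.000²·sin(360°/24) = 12.42 mm²); the cylinder at (8, -4): section is a regular 24-gon, circumradius r=10.5 (area = (24/2)·10.500²·sin(360°/24) = 342.42 mm²); the r=12 sphere at (0.5, 10) contributes a regular 24-gon of circumradius √(12²−11.3²) = 4.039 (area = (24/2)·4.039²·sin(360°/24) = 50.66 mm²); After the difference (first − rest): starting from the r=7 cylinder (152.19 mm²), the r=2 cylinder at (9.5, 10) misses the remaining region (no effect); the r=10.5 cylinder at (8, -4) partially overlaps it — only the 85.35 mm² overlap (of its 342.42 mm²) is removed, clipping the outline; the r=12 sphere at (0.5, 10) partially overlaps it — only the 2.80 mm² overlap (of its 50.66 mm²) is removed, clipping the outline — area = 64.04 mm². At z = 10.95: the cylinder: section is a regular 24-gon, circumradius r=7 (area = (24/2)·7.000²·sin(360°/24) = 152.19 mm²); the cylinder at (9.5, 10): section is a regular 24-gon, circumradius r=2 (area = (24/2)·2.000²·sin(360°/24) = 12.42 mm²); the cylinder at (8, -4): section is a regular 24-gon, circumradius r=10.5 (area = (24/2)·10.500²·sin(360°/24) = 342.42 mm²); the sphere at (0.5, 10) is absent (|z−center|=12.950 > r=12); After the difference (first − rest): starting from the r=7 cylinder (152.19 mm²), the r=2 cylinder at (9.5, 10) misses the remaining region (no effect); the r=10.5 cylinder at (8, -4) partially overlaps it — only the 85.35 mm² overlap (of its 342.42 mm²) is removed, clipping the outline — area = 66.84 mm². Checking containment: at z = 10.95 the cross-section extends beyond the z = 9.3 cross-section by about 2.80 mm².

part overhangs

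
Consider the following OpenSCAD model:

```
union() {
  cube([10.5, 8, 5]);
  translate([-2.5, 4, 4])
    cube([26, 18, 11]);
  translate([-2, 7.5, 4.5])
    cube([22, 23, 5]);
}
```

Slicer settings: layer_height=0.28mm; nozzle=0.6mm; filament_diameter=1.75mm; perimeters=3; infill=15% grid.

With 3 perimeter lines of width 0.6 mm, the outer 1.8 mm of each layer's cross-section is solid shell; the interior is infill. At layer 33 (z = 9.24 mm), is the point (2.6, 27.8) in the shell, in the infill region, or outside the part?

At z = 9.24 mm: the cube is not intersected at this z (z outside [0, 5]); the 26×18 cube at (-2.5, 4) contributes its full rectangle; the 22×23 cube at (-2, 7.5) contributes its full rectangle; Combining (union): the regions partially overlap (shared area 319.00 mm²), so overlapping operands fuse into one piece — 1 connected region. Overall, the cross-section is a single solid region. The nearest boundary edge runs (-2.00, 30.50)→(20.00, 30.50); distance from the point to it = 2.70 mm. The point is inside the cross-section and 2.70 mm from the nearest boundary — more than the 1.8 mm shell width (3 × 0.6), so it's in the infill interior.

infill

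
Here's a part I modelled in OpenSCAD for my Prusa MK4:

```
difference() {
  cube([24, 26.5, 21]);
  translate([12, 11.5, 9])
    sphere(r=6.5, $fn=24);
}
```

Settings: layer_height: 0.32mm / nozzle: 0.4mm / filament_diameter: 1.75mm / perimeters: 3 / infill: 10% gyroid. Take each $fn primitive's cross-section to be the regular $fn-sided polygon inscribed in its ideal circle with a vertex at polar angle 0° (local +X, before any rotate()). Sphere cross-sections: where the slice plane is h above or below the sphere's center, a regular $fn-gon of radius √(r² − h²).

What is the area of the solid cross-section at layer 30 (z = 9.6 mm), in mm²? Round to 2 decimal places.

505.90 mm²

At z = 9.6 mm: the cube (footprint 24×26.5) is included at this height (area 636.00 mm²); the r=6.5 sphere at (12, 11.5) contributes a regular 24-gon of circumradius √(6.5²−0.6²) = 6.472 (area = (24/2)·6.472²·sin(360°/24) = 130.10 mm²); Subtracting the remaining from the first: starting from the 24×26.5 cube (636.00 mm²), the r=6.5 sphere at (12, 11.5) lies wholly inside it (removes its full 130.10 mm² and its 40.55 mm outline becomes a hole wall) — area = 505.90 mm². Overall, the cross-section is one region with 1 hole. Net area = 505.90 mm².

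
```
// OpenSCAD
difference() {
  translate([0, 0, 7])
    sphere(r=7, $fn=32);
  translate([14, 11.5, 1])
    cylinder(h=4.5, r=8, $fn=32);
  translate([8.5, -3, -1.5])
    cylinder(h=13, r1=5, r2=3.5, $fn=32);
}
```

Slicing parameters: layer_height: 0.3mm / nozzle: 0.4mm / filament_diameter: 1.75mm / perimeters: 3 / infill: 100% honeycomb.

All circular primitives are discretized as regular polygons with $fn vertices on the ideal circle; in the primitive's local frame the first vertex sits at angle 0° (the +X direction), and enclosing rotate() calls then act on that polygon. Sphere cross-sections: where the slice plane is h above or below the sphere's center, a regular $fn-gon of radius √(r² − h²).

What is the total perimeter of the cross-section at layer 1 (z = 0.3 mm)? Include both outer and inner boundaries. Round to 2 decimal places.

At z = 0.3 mm: the r=7 sphere slices to a regular 32-gon of circumradius 2.027 (√(r²−h²) with h=6.7 from center) (perimeter = 2·32·2.027·sin(180°/32) = 12.72 mm); the cylinder at (14, 11.5) is absent (z outside [1, 5.5]); the cone at (8.5, -3) contributes a regular 32-gon of circumradius 4.792 (interpolated between r1=5 and r2=3.5 at t=0.138) (perimeter = 2·32·4.792·sin(180°/32) = 30.06 mm); Subtracting the remaining from the first: starting from the r=7 sphere, the cone at (8.5, -3) misses the remaining region (no effect) — boundary = 12.72 mm. Overall, the cross-section is a single solid region. Total boundary length (outer) = 12.72 mm.

12.72 mm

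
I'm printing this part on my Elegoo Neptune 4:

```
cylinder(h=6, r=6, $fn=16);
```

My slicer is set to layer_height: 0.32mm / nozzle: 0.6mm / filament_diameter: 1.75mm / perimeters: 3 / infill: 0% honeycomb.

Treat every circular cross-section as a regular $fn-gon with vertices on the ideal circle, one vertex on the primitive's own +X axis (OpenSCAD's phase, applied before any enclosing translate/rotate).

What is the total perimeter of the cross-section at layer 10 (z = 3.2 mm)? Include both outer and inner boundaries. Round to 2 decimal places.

At z = 3.2 mm: the r=6 cylinder contributes a regular 16-gon of circumradius 6 (perimeter = 2·16·6.000·sin(180°/16) = 37.46 mm). Overall, the cross-section is a single solid region. Total boundary length (outer) = 37.46 mm.

37.46 mm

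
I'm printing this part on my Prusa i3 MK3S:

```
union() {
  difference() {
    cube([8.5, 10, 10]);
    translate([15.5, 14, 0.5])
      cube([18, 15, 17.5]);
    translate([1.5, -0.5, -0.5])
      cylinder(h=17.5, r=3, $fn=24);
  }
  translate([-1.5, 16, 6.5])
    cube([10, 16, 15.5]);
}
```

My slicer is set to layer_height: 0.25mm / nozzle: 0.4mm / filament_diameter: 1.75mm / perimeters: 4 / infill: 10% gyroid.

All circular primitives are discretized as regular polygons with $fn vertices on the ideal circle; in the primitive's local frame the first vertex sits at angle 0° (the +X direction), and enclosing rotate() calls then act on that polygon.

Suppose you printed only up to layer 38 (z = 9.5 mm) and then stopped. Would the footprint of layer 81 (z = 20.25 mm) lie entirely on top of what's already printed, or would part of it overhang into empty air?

Compare the two slices. At z = 9.5: the 8.5×10 cube contributes its full rectangle (area 85.00 mm²); the cube at (15.5, 14) (footprint 18×15) is included at this height (area 270.00 mm²); the cylinder at (1.5, -0.5): section is a regular 24-gon, circumradius r=3 (area = (24/2)·3.000²·sin(360°/24) = 27.95 mm²); Taking the first minus the rest: starting from the 8.5×10 cube (85.00 mm²), the 18×15 cube at (15.5, 14) misses the remaining region (no effect); the r=3 cylinder at (1.5, -0.5) partially overlaps it — only the 9.03 mm² overlap (of its 27.95 mm²) is removed, clipping the outline — area = 75.97 mm²; the cube at (-1.5, 16) is present — its section is the full 10×16 rectangle (area 160.00 mm²); Combining (union): the 2 present regions are separate (no shared area or edge), so areas and boundary lengths simply add and each stays a separate island — area = 235.97 mm². At z = 20.25: the cube is not intersected at this z (z outside [0, 10]); the cube at (15.5, 14) does not reach this height (z outside [0.5, 18]); the cylinder at (1.5, -0.5) is not intersected at this z (z outside [-0.5, 17]); After the difference (first − rest): the first operand is absent here, so nothing remains; the 10×16 cube at (-1.5, 16) contributes its full rectangle (area 160.00 mm²); Combining (union): only the 10×16 cube at (-1.5, 16) is present, so the union is just that shape — area = 160.00 mm². Checking containment: the cross-section at z = 20.25 is a subset of the cross-section at z = 9.5.

entirely on top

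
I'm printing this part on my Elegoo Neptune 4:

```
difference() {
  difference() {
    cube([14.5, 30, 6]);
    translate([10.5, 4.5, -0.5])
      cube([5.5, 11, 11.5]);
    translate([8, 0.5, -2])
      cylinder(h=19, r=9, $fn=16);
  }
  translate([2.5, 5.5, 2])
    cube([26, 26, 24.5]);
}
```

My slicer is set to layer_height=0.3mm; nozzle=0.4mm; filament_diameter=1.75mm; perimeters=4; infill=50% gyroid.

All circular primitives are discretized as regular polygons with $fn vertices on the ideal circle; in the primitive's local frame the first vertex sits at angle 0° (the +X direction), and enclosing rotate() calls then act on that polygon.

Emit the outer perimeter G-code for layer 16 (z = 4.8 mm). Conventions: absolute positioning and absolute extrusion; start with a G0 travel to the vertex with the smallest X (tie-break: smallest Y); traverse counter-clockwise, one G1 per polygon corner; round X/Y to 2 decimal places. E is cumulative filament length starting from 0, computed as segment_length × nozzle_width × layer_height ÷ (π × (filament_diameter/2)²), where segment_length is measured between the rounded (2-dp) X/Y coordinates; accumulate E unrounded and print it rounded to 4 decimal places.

G0 X0.00 Y4.42 Z4.80
G1 X1.64 Y6.86 E0.1467
G1 X2.50 Y7.44 E0.1984
G1 X2.50 Y30.00 E1.3239
G1 X0.00 Y30.00 E1.4487
G1 X0.00 Y4.42 E2.7249

At z = 4.8 mm: the cube is present — its section is the full 14.5×30 rectangle; the cube at (10.5, 4.5) is present — its section is the full 5.5×11 rectangle; the r=9 cylinder at (8, 0.5) contributes a regular 16-gon of circumradius 9; After the difference (first − rest): starting from the 14.5×30 cube, the 5.5×11 cube at (10.5, 4.5) partially overlaps it — only the 44.00 mm² overlap (of its 60.50 mm²) is removed, clipping the outline; the r=9 cylinder at (8, 0.5) partially overlaps it — only the 104.78 mm² overlap (of its 247.98 mm²) is removed, clipping the outline — 1 connected region; the cube at (2.5, 5.5) is present — its section is the full 26×26 rectangle; After the difference (first − rest): starting from that combined region, the 26×26 cube at (2.5, 5.5) partially overlaps it — only the 226.62 mm² overlap (of its 676.00 mm²) is removed, clipping the outline — 1 connected region. The outline is a single polygon with 5 vertices. Extrusion per mm of travel: 0.4 × 0.3 / (π × 0.875²) = 0.049890. Accumulating E over each segment gives final E = 2.7249.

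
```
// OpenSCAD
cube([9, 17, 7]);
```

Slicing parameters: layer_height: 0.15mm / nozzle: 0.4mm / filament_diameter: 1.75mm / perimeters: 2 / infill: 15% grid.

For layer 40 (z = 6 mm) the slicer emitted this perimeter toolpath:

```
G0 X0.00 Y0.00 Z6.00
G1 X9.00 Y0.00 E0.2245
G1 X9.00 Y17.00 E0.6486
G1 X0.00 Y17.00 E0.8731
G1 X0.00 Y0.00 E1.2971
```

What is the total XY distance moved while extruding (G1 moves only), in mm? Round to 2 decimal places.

52.00 mm

Sum the Euclidean lengths of each G1 segment: total = 52.00 mm.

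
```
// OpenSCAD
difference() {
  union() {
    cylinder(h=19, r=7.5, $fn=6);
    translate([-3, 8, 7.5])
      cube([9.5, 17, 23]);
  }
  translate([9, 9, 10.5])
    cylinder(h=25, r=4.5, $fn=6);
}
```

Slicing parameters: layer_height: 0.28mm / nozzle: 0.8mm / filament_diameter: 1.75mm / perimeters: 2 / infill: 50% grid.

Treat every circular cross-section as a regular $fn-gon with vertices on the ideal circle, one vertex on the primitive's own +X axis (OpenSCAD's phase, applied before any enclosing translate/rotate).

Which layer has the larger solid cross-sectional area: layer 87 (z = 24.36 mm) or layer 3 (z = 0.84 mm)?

layer 87 (z = 24.36 mm)

Layer 87 (z = 24.36): the cylinder does not reach this height (z outside [0, 19]); the cube at (-3, 8) is present — its section is the full 9.5×17 rectangle (area 161.50 mm²); Taking the union: only the 9.5×17 cube at (-3, 8) is present, so the union is just that shape — area = 161.50 mm²; the cylinder at (9, 9): section is a regular 6-gon, circumradius r=4.5 (area = (6/2)·4.500²·sin(360°/6) = 52.61 mm²); Subtracting the remaining from the first: starting from that combined region (161.50 mm²), the r=4.5 cylinder at (9, 9) partially overlaps it — only the 5.18 mm² overlap (of its 52.61 mm²) is removed, clipping the outline — area = 156.32 mm². So its area = 156.32 mm². Layer 3 (z = 0.84): the r=7.5 cylinder contributes a regular 6-gon of circumradius 7.5 (area = (6/2)·7.500²·sin(360°/6) = 146.14 mm²); the cube at (-3, 8) does not reach this height (z outside [7.5, 30.5]); Merging all regions: only the r=7.5 cylinder is present, so the union is just that shape — area = 146.14 mm²; the cylinder at (9, 9) is not intersected at this z (z outside [10.5, 35.5]); Taking the first minus the rest: none of the subtracted shapes is present at this height, so the result so far is unchanged — area = 146.14 mm². So its area = 146.14 mm². Layer 87 is larger (156.32 vs 146.14 mm²).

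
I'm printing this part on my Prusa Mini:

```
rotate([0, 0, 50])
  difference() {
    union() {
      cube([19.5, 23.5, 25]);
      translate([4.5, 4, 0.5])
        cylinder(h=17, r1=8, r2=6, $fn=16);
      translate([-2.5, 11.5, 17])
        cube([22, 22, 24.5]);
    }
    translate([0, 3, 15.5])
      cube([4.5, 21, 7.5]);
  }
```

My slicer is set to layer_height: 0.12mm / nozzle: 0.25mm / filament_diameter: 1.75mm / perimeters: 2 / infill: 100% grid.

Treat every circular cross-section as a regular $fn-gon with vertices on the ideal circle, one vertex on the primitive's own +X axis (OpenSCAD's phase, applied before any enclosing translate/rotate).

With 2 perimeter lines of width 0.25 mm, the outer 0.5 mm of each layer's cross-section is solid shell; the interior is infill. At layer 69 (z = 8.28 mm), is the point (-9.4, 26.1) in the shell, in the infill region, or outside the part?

outside

At z = 8.28 mm: the cube (footprint 19.5×23.5) is included at this height; the cone at (4.5, 4): at t=0.458 of its height the radius interpolates to r₁+(r₂−r₁)t = 7.085, giving a regular 16-gon of that circumradius; the cube at (-2.5, 11.5) does not reach this height (z outside [17, 41.5]); Combining (union): the regions partially overlap (shared area 111.89 mm²), so overlapping operands fuse into one piece — 1 connected region; the cube at (0, 3) is not intersected at this z (z outside [15.5, 23]); After the difference (first − rest): none of the subtracted shapes is present at this height, so that combined region is unchanged — 1 connected region; (whole slice rotated 50° about Z — lengths, areas and connectivity unchanged). Overall, the cross-section is a single solid region. Undo the 50° rotation: the query point maps to (13.952, 23.978) in the un-rotated model frame. The nearest boundary edge runs (0.00, 23.50)→(19.50, 23.50); distance from the point to it = 0.48 mm. The point is not inside any of the regions above, so it lies outside the cross-section (0.48 mm from the nearest boundary).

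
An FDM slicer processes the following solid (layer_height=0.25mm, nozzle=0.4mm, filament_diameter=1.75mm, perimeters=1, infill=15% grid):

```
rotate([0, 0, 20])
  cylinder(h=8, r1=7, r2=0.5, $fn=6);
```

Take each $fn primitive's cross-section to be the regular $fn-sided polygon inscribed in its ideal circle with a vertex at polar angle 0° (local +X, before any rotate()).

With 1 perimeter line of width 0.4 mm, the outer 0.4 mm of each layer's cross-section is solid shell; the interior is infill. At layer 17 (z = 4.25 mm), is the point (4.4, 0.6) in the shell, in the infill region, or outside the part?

At z = 4.25 mm: the cone (r1=7→r2=0.5) has section circumradius 3.547 here — a regular 6-gon; (rotated 20° about Z; rotation is an isometry so areas/perimeters/island counts are preserved). Overall, the cross-section is a single solid region. Undo the 20° rotation: the query point maps to (4.340, -0.941) in the un-rotated model frame. The nearest boundary edge runs (1.77, -3.07)→(3.55, 0.00); distance from the point to it = 1.16 mm. The point is not inside any of the regions above, so it lies outside the cross-section (1.16 mm from the nearest boundary).

outside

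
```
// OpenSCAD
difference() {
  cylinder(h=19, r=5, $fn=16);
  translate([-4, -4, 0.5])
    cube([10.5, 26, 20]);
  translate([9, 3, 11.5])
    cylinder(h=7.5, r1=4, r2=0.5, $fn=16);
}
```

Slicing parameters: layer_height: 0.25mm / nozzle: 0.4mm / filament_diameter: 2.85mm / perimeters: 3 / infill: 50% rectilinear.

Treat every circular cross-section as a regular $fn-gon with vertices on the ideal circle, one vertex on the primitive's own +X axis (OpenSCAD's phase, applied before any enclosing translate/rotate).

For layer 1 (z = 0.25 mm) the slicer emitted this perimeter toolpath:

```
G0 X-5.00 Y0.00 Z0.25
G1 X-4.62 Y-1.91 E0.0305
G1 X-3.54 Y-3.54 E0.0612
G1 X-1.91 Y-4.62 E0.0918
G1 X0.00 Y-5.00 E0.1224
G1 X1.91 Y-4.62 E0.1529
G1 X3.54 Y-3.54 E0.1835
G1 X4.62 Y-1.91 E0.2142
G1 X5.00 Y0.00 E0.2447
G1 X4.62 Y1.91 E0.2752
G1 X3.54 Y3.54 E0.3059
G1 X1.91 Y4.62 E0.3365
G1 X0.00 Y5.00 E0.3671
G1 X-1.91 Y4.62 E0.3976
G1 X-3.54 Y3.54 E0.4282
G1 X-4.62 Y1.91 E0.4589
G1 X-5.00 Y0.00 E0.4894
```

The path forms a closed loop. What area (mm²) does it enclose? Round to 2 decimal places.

76.57 mm²

Apply the shoelace formula to the sequence of (X, Y) vertices; enclosed area = 76.57 mm².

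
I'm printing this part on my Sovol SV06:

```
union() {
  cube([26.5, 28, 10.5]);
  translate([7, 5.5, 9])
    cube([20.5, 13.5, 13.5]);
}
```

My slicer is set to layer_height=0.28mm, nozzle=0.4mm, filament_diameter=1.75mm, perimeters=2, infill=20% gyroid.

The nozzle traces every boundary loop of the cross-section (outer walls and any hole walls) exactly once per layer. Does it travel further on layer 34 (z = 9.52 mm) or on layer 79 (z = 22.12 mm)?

Layer 34 (z = 9.52): the 26.5×28 cube contributes its full rectangle (perimeter 109.00 mm); the 20.5×13.5 cube at (7, 5.5) contributes its full rectangle (perimeter 68.00 mm); Merging all regions: the regions partially overlap (shared area 263.25 mm²), so the edge portions inside another operand are dropped and the merged outline is re-measured after clipping — boundary = 111.00 mm. So its perimeter = 111.00 mm. Layer 79 (z = 22.12): the cube does not reach this height (z outside [0, 10.5]); the 20.5×13.5 cube at (7, 5.5) contributes its full rectangle (perimeter 68.00 mm); Combining (union): only the 20.5×13.5 cube at (7, 5.5) is present, so the union is just that shape — boundary = 68.00 mm. So its perimeter = 68.00 mm. Layer 34 is larger (111.00 vs 68.00 mm).

layer 34 (z = 9.52 mm)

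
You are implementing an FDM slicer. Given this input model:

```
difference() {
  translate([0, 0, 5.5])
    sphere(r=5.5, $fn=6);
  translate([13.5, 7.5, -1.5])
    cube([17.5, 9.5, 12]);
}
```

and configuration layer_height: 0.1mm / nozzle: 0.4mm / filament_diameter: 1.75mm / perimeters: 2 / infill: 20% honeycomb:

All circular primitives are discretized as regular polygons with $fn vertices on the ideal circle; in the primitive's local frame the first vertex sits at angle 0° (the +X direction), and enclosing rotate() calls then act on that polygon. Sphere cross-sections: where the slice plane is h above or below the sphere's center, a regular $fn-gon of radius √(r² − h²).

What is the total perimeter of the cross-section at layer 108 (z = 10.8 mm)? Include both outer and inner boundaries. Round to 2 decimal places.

At z = 10.8 mm: the r=5.5 sphere contributes a regular 6-gon of circumradius √(5.5²−5.3²) = 1.470 (perimeter = 2·6·1.470·sin(180°/6) = 8.82 mm); the cube at (13.5, 7.5) is absent (z outside [-1.5, 10.5]); Subtracting the remaining from the first: none of the subtracted shapes is present at this height, so the r=5.5 sphere is unchanged — boundary = 8.82 mm. Overall, the cross-section is a single solid region. Total boundary length (outer) = 8.82 mm.

8.82 mm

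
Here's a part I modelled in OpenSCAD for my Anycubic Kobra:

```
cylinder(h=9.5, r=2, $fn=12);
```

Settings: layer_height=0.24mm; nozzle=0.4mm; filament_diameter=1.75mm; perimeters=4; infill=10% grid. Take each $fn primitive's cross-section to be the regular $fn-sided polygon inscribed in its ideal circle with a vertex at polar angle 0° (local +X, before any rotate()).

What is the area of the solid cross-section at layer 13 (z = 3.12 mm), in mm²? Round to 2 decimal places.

At z = 3.12 mm: the r=2 cylinder gives a regular 12-gon of circumradius 2 (constant along its height) (area = (12/2)·2.000²·sin(360°/12) = 12.00 mm²). Overall, the cross-section is a single solid region. Net area = 12.00 mm².

12.00 mm²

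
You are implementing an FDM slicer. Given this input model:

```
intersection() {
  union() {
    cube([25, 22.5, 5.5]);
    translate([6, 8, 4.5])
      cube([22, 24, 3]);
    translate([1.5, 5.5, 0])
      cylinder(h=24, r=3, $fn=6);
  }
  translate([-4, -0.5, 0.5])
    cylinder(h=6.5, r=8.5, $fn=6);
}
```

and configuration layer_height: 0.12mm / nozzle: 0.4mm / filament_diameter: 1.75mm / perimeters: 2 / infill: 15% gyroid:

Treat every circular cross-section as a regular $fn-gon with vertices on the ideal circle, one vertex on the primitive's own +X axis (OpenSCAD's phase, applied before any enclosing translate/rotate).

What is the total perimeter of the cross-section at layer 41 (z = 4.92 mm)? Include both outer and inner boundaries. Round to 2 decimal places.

At z = 4.92 mm: the 25×22.5 cube contributes its full rectangle (perimeter 95.00 mm); the 22×24 cube at (6, 8) contributes its full rectangle (perimeter 92.00 mm); the r=3 cylinder at (1.5, 5.5) contributes a regular 6-gon of circumradius 3 (perimeter = 2·6·3.000·sin(180°/6) = 18.00 mm); Taking the union: the regions partially overlap (shared area 294.99 mm²), so the edge portions inside another operand are dropped and the merged outline is re-measured after clipping — boundary = 120.80 mm; the r=8.5 cylinder at (-4, -0.5) contributes a regular 6-gon of circumradius 8.5 (perimeter = 2·6·8.500·sin(180°/6) = 51.00 mm); After intersecting: the r=8.5 cylinder at (-4, -0.5) partially overlaps the result so far; clipping to the common part keeps 18.76 mm² — boundary = 20.57 mm. Overall, the cross-section is a single solid region. Total boundary length (outer) = 20.57 mm.

20.57 mm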